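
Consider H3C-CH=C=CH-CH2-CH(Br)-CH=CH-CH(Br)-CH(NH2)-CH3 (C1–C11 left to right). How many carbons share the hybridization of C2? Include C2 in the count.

4

C2 is sp2 (one π bond).
C1: sp3
C2: sp2 ✓
C3: sp
C4: sp2 ✓
C5: sp3
C6: sp3
C7: sp2 ✓
C8: sp2 ✓
C9: sp3
C10: sp3
C11: sp3
4 carbons are sp2.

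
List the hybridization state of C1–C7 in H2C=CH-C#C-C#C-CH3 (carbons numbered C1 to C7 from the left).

C1 sp2, C2 sp2, C3 sp, C4 sp, C5 sp, C6 sp, C7 sp3

C1 — 3 σ bonds, plus one π bond. Steric number 3, so sp2.
C2 — 3 σ bonds, plus one π bond. Steric number 3, so sp2.
C3 is sp: 2 σ bonds, plus two π bonds, 2 electron-density regions.
C4 carries 2 σ bonds, plus two π bonds, giving a steric number of 2, so it is sp.
C5 is sp: 2 σ bonds, plus two π bonds, 2 electron-density regions.
C6 — 2 σ bonds, plus two π bonds. Steric number 2, so sp.
C7 is sp3: 4 σ bonds, 4 electron-density regions.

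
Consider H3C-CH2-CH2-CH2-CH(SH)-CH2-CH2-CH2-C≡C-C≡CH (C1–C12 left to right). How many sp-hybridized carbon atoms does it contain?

C1: sp3
C2: sp3
C3: sp3
C4: sp3
C5: sp3
C6: sp3
C7: sp3
C8: sp3
C9: sp ✓
C10: sp ✓
C11: sp ✓
C12: sp ✓
C9, C10, C11, C12 → 4 sp carbons.

4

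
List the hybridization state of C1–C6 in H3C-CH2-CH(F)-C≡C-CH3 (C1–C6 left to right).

C1: 4 σ bonds; 4 regions of electron density → sp3.
C2 — 4 σ bonds. Steric number 4, so sp3.
C3 is sp3: 4 σ bonds, 4 electron-density regions.
C4 (2 σ bonds, plus two π bonds) has steric number 2: sp.
C5 (2 σ bonds, plus two π bonds) has steric number 2: sp.
C6: 4 σ bonds — 4 electron domains, sp3.

C1 sp3, C2 sp3, C3 sp3, C4 sp, C5 sp, C6 sp3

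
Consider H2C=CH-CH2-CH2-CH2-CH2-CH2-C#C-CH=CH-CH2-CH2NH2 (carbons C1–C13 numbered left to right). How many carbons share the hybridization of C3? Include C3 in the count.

C3 is sp3 (only σ bonds).
C1: sp2
C2: sp2
C3: sp3 ✓
C4: sp3 ✓
C5: sp3 ✓
C6: sp3 ✓
C7: sp3 ✓
C8: sp
C9: sp
C10: sp2
C11: sp2
C12: sp3 ✓
C13: sp3 ✓
7 carbons are sp3.

7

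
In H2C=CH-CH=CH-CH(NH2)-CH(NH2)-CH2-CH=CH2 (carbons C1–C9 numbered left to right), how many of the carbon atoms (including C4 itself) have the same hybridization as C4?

C4 is sp2 (one π bond).
C1: sp2 ✓
C2: sp2 ✓
C3: sp2 ✓
C4: sp2 ✓
C5: sp3
C6: sp3
C7: sp3
C8: sp2 ✓
C9: sp2 ✓
6 carbons are sp2.

6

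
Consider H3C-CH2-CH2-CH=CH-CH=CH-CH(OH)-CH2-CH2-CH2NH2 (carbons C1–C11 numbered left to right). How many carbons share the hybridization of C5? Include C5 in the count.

4

C5 is sp2 (one π bond).
C1: sp3
C2: sp3
C3: sp3
C4: sp2 ✓
C5: sp2 ✓
C6: sp2 ✓
C7: sp2 ✓
C8: sp3
C9: sp3
C10: sp3
C11: sp3
4 carbons are sp2.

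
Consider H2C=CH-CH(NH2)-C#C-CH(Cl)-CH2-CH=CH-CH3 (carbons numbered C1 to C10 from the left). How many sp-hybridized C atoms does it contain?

C1: sp2
C2: sp2
C3: sp3
C4: sp ✓
C5: sp ✓
C6: sp3
C7: sp3
C8: sp2
C9: sp2
C10: sp3
C4, C5 → 2 sp carbons.

2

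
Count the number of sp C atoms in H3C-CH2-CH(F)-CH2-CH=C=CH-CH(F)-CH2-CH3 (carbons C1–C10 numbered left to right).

C1: sp3
C2: sp3
C3: sp3
C4: sp3
C5: sp2
C6: sp ✓
C7: sp2
C8: sp3
C9: sp3
C10: sp3
C6 → 1 sp carbon.

1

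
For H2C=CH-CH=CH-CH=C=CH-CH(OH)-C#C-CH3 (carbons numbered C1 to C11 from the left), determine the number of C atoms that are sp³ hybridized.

C1: sp2
C2: sp2
C3: sp2
C4: sp2
C5: sp2
C6: sp
C7: sp2
C8: sp3 ✓
C9: sp
C10: sp
C11: sp3 ✓
C8, C11 → 2 sp3 carbons.

2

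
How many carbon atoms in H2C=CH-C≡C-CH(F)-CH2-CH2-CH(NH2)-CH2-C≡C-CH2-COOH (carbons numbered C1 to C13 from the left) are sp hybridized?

C1: sp2
C2: sp2
C3: sp ✓
C4: sp ✓
C5: sp3
C6: sp3
C7: sp3
C8: sp3
C9: sp3
C10: sp ✓
C11: sp ✓
C12: sp3
C13: sp2
C3, C4, C10, C11 → 4 sp carbons.

4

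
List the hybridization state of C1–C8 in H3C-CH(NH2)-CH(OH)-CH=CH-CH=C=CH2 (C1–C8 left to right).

C1 sp3, C2 sp3, C3 sp3, C4 sp2, C5 sp2, C6 sp2, C7 sp, C8 sp2

C1 carries 4 σ bonds, giving a steric number of 4, so it is sp3.
C2 has 4 σ bonds: steric number 4 → sp3.
C3 carries 4 σ bonds, giving a steric number of 4, so it is sp3.
C4: 3 σ bonds, plus one π bond; 3 regions of electron density → sp2.
C5: 3 σ bonds, plus one π bond — 3 electron domains, sp2.
C6: 3 σ bonds, plus one π bond; 3 regions of electron density → sp2.
C7 (2 σ bonds, plus two π bonds) has steric number 2: sp.
C8: 3 σ bonds, plus one π bond — 3 electron domains, sp2.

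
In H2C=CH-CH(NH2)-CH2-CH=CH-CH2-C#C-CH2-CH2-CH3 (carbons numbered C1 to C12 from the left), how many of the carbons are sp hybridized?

C1: sp2
C2: sp2
C3: sp3
C4: sp3
C5: sp2
C6: sp2
C7: sp3
C8: sp ✓
C9: sp ✓
C10: sp3
C11: sp3
C12: sp3
C8, C9 → 2 sp carbons.

2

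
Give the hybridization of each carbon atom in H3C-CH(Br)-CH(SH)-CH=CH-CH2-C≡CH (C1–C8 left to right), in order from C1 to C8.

C1 sp3, C2 sp3, C3 sp3, C4 sp2, C5 sp2, C6 sp3, C7 sp, C8 sp

C1 has 4 σ bonds: steric number 4 → sp3.
C2 is sp3: 4 σ bonds, 4 electron-density regions.
C3 — 4 σ bonds. Steric number 4, so sp3.
C4 carries 3 σ bonds, plus one π bond, giving a steric number of 3, so it is sp2.
C5 (3 σ bonds, plus one π bond) has steric number 3: sp2.
C6: 4 σ bonds; 4 regions of electron density → sp3.
C7 has 2 σ bonds, plus two π bonds: steric number 2 → sp.
C8: 2 σ bonds, plus two π bonds — 2 electron domains, sp.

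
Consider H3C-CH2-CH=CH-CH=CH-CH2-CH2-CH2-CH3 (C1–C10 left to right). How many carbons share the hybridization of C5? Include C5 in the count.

4

C5 is sp2 (one π bond).
C1: sp3
C2: sp3
C3: sp2 ✓
C4: sp2 ✓
C5: sp2 ✓
C6: sp2 ✓
C7: sp3
C8: sp3
C9: sp3
C10: sp3
4 carbons are sp2.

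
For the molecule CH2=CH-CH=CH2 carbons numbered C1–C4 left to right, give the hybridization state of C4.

sp2

C4 carries 3 σ bonds, plus one π bond, giving a steric number of 3, so it is sp2.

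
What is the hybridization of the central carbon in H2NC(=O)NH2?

sp²

The central carbon: 3 σ bonds, plus one π bond — 3 electron domains, sp2.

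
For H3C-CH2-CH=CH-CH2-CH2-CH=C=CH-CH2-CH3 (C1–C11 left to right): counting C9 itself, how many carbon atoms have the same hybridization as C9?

C9 is sp2 (one π bond).
C1: sp3
C2: sp3
C3: sp2 ✓
C4: sp2 ✓
C5: sp3
C6: sp3
C7: sp2 ✓
C8: sp
C9: sp2 ✓
C10: sp3
C11: sp3
4 carbons are sp2.

4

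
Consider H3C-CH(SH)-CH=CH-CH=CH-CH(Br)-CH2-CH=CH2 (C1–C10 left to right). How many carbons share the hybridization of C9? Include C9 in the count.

C9 is sp2 (one π bond).
C1: sp3
C2: sp3
C3: sp2 ✓
C4: sp2 ✓
C5: sp2 ✓
C6: sp2 ✓
C7: sp3
C8: sp3
C9: sp2 ✓
C10: sp2 ✓
6 carbons are sp2.

6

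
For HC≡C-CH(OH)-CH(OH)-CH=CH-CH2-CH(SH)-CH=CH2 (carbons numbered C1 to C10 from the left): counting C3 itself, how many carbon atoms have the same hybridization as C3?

C3 is sp3 (only σ bonds).
C1: sp
C2: sp
C3: sp3 ✓
C4: sp3 ✓
C5: sp2
C6: sp2
C7: sp3 ✓
C8: sp3 ✓
C9: sp2
C10: sp2
4 carbons are sp3.

4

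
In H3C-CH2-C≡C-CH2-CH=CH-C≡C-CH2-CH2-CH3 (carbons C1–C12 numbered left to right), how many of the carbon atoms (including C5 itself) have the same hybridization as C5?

6

C5 is sp3 (only σ bonds).
C1: sp3 ✓
C2: sp3 ✓
C3: sp
C4: sp
C5: sp3 ✓
C6: sp2
C7: sp2
C8: sp
C9: sp
C10: sp3 ✓
C11: sp3 ✓
C12: sp3 ✓
6 carbons are sp3.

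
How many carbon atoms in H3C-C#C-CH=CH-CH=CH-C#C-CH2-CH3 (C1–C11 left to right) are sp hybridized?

4

C1: sp3
C2: sp ✓
C3: sp ✓
C4: sp2
C5: sp2
C6: sp2
C7: sp2
C8: sp ✓
C9: sp ✓
C10: sp3
C11: sp3
C2, C3, C8, C9 → 4 sp carbons.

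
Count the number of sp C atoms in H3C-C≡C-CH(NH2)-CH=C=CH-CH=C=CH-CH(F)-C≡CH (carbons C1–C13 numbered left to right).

6

C1: sp3
C2: sp ✓
C3: sp ✓
C4: sp3
C5: sp2
C6: sp ✓
C7: sp2
C8: sp2
C9: sp ✓
C10: sp2
C11: sp3
C12: sp ✓
C13: sp ✓
C2, C3, C6, C9, C12, C13 → 6 sp carbons.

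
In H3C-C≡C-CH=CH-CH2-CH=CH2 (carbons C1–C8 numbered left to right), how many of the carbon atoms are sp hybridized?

C1: sp3
C2: sp ✓
C3: sp ✓
C4: sp2
C5: sp2
C6: sp3
C7: sp2
C8: sp2
C2, C3 → 2 sp carbons.

2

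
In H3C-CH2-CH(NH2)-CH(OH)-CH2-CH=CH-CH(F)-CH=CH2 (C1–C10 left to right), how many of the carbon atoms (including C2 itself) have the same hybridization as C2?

6

C2 is sp3 (only σ bonds).
C1: sp3 ✓
C2: sp3 ✓
C3: sp3 ✓
C4: sp3 ✓
C5: sp3 ✓
C6: sp2
C7: sp2
C8: sp3 ✓
C9: sp2
C10: sp2
6 carbons are sp3.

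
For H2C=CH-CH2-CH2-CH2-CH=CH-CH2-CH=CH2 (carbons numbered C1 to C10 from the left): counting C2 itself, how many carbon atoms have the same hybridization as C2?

6

C2 is sp2 (one π bond).
C1: sp2 ✓
C2: sp2 ✓
C3: sp3
C4: sp3
C5: sp3
C6: sp2 ✓
C7: sp2 ✓
C8: sp3
C9: sp2 ✓
C10: sp2 ✓
6 carbons are sp2.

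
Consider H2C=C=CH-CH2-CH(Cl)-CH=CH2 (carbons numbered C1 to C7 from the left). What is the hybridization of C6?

C6 carries 3 σ bonds, plus one π bond, giving a steric number of 3, so it is sp2.

sp2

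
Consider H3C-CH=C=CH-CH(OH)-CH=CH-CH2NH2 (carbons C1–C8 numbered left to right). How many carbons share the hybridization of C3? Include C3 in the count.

1

C3 is sp (two π bonds).
C1: sp3
C2: sp2
C3: sp ✓
C4: sp2
C5: sp3
C6: sp2
C7: sp2
C8: sp3
1 carbon is sp.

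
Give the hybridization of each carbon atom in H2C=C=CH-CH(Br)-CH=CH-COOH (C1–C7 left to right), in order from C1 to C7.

C1 sp2, C2 sp, C3 sp2, C4 sp3, C5 sp2, C6 sp2, C7 sp2

C1: 3 σ bonds, plus one π bond — 3 electron domains, sp2.
C2 has 2 σ bonds, plus two π bonds: steric number 2 → sp.
C3 (3 σ bonds, plus one π bond) has steric number 3: sp2.
C4 — 4 σ bonds. Steric number 4, so sp3.
C5 — 3 σ bonds, plus one π bond. Steric number 3, so sp2.
C6 is sp2: 3 σ bonds, plus one π bond, 3 electron-density regions.
C7 (3 σ bonds, plus one π bond) has steric number 3: sp2.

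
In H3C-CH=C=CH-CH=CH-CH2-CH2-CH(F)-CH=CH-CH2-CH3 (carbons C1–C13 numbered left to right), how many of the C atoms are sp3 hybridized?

C1: sp3 ✓
C2: sp2
C3: sp
C4: sp2
C5: sp2
C6: sp2
C7: sp3 ✓
C8: sp3 ✓
C9: sp3 ✓
C10: sp2
C11: sp2
C12: sp3 ✓
C13: sp3 ✓
C1, C7, C8, C9, C12, C13 → 6 sp3 carbons.

6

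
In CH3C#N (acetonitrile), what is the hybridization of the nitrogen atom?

sp

N has one σ bond and one lone pair: steric number 2 → sp.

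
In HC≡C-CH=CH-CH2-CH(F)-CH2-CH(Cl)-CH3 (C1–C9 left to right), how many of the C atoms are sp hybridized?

2

C1: sp ✓
C2: sp ✓
C3: sp2
C4: sp2
C5: sp3
C6: sp3
C7: sp3
C8: sp3
C9: sp3
C1, C2 → 2 sp carbons.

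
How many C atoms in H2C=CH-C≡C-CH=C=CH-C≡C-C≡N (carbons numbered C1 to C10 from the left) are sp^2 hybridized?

4

C1: sp2 ✓
C2: sp2 ✓
C3: sp
C4: sp
C5: sp2 ✓
C6: sp
C7: sp2 ✓
C8: sp
C9: sp
C10: sp
C1, C2, C5, C7 → 4 sp2 carbons.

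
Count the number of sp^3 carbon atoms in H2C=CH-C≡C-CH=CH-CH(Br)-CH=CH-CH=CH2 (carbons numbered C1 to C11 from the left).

C1: sp2
C2: sp2
C3: sp
C4: sp
C5: sp2
C6: sp2
C7: sp3 ✓
C8: sp2
C9: sp2
C10: sp2
C11: sp2
C7 → 1 sp3 carbon.

1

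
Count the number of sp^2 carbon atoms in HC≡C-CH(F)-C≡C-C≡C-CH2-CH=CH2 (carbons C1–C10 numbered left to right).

C1: sp
C2: sp
C3: sp3
C4: sp
C5: sp
C6: sp
C7: sp
C8: sp3
C9: sp2 ✓
C10: sp2 ✓
C9, C10 → 2 sp2 carbons.

2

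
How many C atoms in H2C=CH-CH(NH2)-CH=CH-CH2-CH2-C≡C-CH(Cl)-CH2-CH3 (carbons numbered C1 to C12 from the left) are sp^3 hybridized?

6

C1: sp2
C2: sp2
C3: sp3 ✓
C4: sp2
C5: sp2
C6: sp3 ✓
C7: sp3 ✓
C8: sp
C9: sp
C10: sp3 ✓
C11: sp3 ✓
C12: sp3 ✓
C3, C6, C7, C10, C11, C12 → 6 sp3 carbons.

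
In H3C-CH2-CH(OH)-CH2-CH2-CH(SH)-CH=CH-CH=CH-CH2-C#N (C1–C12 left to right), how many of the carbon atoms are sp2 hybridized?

C1: sp3
C2: sp3
C3: sp3
C4: sp3
C5: sp3
C6: sp3
C7: sp2 ✓
C8: sp2 ✓
C9: sp2 ✓
C10: sp2 ✓
C11: sp3
C12: sp
C7, C8, C9, C10 → 4 sp2 carbons.

4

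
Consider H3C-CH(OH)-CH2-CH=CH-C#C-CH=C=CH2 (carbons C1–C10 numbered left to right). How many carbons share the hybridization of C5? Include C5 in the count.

C5 is sp2 (one π bond).
C1: sp3
C2: sp3
C3: sp3
C4: sp2 ✓
C5: sp2 ✓
C6: sp
C7: sp
C8: sp2 ✓
C9: sp
C10: sp2 ✓
4 carbons are sp2.

4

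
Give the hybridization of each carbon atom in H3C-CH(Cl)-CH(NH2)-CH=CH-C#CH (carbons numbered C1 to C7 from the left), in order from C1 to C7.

C1 sp3, C2 sp3, C3 sp3, C4 sp2, C5 sp2, C6 sp, C7 sp

C1: 4 σ bonds; 4 regions of electron density → sp3.
C2 is sp3: 4 σ bonds, 4 electron-density regions.
C3 is sp3: 4 σ bonds, 4 electron-density regions.
C4: 3 σ bonds, plus one π bond — 3 electron domains, sp2.
C5: 3 σ bonds, plus one π bond; 3 regions of electron density → sp2.
C6: 2 σ bonds, plus two π bonds; 2 regions of electron density → sp.
C7 carries 2 σ bonds, plus two π bonds, giving a steric number of 2, so it is sp.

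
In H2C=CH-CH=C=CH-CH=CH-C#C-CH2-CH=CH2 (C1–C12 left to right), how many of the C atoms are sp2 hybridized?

C1: sp2 ✓
C2: sp2 ✓
C3: sp2 ✓
C4: sp
C5: sp2 ✓
C6: sp2 ✓
C7: sp2 ✓
C8: sp
C9: sp
C10: sp3
C11: sp2 ✓
C12: sp2 ✓
C1, C2, C3, C5, C6, C7, C11, C12 → 8 sp2 carbons.

8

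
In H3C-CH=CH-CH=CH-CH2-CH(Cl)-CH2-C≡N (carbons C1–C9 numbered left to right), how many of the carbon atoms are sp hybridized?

C1: sp3
C2: sp2
C3: sp2
C4: sp2
C5: sp2
C6: sp3
C7: sp3
C8: sp3
C9: sp ✓
C9 → 1 sp carbon.

1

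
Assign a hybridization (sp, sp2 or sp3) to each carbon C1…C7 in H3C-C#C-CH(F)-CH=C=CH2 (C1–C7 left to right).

C1 sp3, C2 sp, C3 sp, C4 sp3, C5 sp2, C6 sp, C7 sp2

C1 (4 σ bonds) has steric number 4: sp3.
C2 is sp: 2 σ bonds, plus two π bonds, 2 electron-density regions.
C3: 2 σ bonds, plus two π bonds; 2 regions of electron density → sp.
C4: 4 σ bonds — 4 electron domains, sp3.
C5: 3 σ bonds, plus one π bond; 3 regions of electron density → sp2.
C6 — 2 σ bonds, plus two π bonds. Steric number 2, so sp.
C7 has 3 σ bonds, plus one π bond: steric number 3 → sp2.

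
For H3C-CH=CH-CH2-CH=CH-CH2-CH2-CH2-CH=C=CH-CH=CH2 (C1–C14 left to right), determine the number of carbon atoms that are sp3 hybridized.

C1: sp3 ✓
C2: sp2
C3: sp2
C4: sp3 ✓
C5: sp2
C6: sp2
C7: sp3 ✓
C8: sp3 ✓
C9: sp3 ✓
C10: sp2
C11: sp
C12: sp2
C13: sp2
C14: sp2
C1, C4, C7, C8, C9 → 5 sp3 carbons.

5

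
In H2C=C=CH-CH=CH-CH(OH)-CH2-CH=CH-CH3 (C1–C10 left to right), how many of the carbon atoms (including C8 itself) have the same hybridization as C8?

C8 is sp2 (one π bond).
C1: sp2 ✓
C2: sp
C3: sp2 ✓
C4: sp2 ✓
C5: sp2 ✓
C6: sp3
C7: sp3
C8: sp2 ✓
C9: sp2 ✓
C10: sp3
6 carbons are sp2.

6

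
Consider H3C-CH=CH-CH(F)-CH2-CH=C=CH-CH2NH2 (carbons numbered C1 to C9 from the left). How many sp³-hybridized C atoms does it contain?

4

C1: sp3 ✓
C2: sp2
C3: sp2
C4: sp3 ✓
C5: sp3 ✓
C6: sp2
C7: sp
C8: sp2
C9: sp3 ✓
C1, C4, C5, C9 → 4 sp3 carbons.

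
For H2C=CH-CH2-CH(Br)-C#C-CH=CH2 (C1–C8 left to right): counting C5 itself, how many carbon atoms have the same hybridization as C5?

2

C5 is sp (two π bonds).
C1: sp2
C2: sp2
C3: sp3
C4: sp3
C5: sp ✓
C6: sp ✓
C7: sp2
C8: sp2
2 carbons are sp.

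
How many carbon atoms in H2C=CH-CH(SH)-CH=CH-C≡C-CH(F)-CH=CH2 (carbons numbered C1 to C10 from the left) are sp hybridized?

2

C1: sp2
C2: sp2
C3: sp3
C4: sp2
C5: sp2
C6: sp ✓
C7: sp ✓
C8: sp3
C9: sp2
C10: sp2
C6, C7 → 2 sp carbons.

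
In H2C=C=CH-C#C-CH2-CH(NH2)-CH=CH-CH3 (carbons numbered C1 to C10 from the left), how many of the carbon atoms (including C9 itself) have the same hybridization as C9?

4

C9 is sp2 (one π bond).
C1: sp2 ✓
C2: sp
C3: sp2 ✓
C4: sp
C5: sp
C6: sp3
C7: sp3
C8: sp2 ✓
C9: sp2 ✓
C10: sp3
4 carbons are sp2.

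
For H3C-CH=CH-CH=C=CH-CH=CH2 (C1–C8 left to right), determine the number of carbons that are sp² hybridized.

6

C1: sp3
C2: sp2 ✓
C3: sp2 ✓
C4: sp2 ✓
C5: sp
C6: sp2 ✓
C7: sp2 ✓
C8: sp2 ✓
C2, C3, C4, C6, C7, C8 → 6 sp2 carbons.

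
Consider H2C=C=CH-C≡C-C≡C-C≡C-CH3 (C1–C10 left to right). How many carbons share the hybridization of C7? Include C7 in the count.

7

C7 is sp (two π bonds).
C1: sp2
C2: sp ✓
C3: sp2
C4: sp ✓
C5: sp ✓
C6: sp ✓
C7: sp ✓
C8: sp ✓
C9: sp ✓
C10: sp3
7 carbons are sp.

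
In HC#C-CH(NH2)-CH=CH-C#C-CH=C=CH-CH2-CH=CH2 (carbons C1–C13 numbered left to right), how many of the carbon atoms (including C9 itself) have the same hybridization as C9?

C9 is sp (two π bonds).
C1: sp ✓
C2: sp ✓
C3: sp3
C4: sp2
C5: sp2
C6: sp ✓
C7: sp ✓
C8: sp2
C9: sp ✓
C10: sp2
C11: sp3
C12: sp2
C13: sp2
5 carbons are sp.

5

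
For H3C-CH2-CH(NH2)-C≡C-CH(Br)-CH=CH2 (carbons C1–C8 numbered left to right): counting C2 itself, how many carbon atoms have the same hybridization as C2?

4

C2 is sp3 (only σ bonds).
C1: sp3 ✓
C2: sp3 ✓
C3: sp3 ✓
C4: sp
C5: sp
C6: sp3 ✓
C7: sp2
C8: sp2
4 carbons are sp3.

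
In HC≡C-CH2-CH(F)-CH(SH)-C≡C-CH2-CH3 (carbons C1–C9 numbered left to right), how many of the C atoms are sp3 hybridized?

5

C1: sp
C2: sp
C3: sp3 ✓
C4: sp3 ✓
C5: sp3 ✓
C6: sp
C7: sp
C8: sp3 ✓
C9: sp3 ✓
C3, C4, C5, C8, C9 → 5 sp3 carbons.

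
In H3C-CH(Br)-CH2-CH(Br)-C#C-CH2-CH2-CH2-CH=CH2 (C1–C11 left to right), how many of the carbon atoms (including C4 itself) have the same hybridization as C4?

C4 is sp3 (only σ bonds).
C1: sp3 ✓
C2: sp3 ✓
C3: sp3 ✓
C4: sp3 ✓
C5: sp
C6: sp
C7: sp3 ✓
C8: sp3 ✓
C9: sp3 ✓
C10: sp2
C11: sp2
7 carbons are sp3.

7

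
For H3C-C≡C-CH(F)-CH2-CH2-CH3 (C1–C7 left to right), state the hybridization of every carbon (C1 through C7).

C1 — 4 σ bonds. Steric number 4, so sp3.
C2 (2 σ bonds, plus two π bonds) has steric number 2: sp.
C3: 2 σ bonds, plus two π bonds — 2 electron domains, sp.
C4 carries 4 σ bonds, giving a steric number of 4, so it is sp3.
C5: 4 σ bonds; 4 regions of electron density → sp3.
C6: 4 σ bonds — 4 electron domains, sp3.
C7 has 4 σ bonds: steric number 4 → sp3.

C1 sp3, C2 sp, C3 sp, C4 sp3, C5 sp3, C6 sp3, C7 sp3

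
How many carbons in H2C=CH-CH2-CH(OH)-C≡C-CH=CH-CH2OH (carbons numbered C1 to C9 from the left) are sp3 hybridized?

3

C1: sp2
C2: sp2
C3: sp3 ✓
C4: sp3 ✓
C5: sp
C6: sp
C7: sp2
C8: sp2
C9: sp3 ✓
C3, C4, C9 → 3 sp3 carbons.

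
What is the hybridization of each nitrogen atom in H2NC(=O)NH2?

sp^2

Both N lone pairs are conjugated with the C=O; planar sp2.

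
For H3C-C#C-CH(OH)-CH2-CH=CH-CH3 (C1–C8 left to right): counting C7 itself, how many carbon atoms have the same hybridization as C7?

2

C7 is sp2 (one π bond).
C1: sp3
C2: sp
C3: sp
C4: sp3
C5: sp3
C6: sp2 ✓
C7: sp2 ✓
C8: sp3
2 carbons are sp2.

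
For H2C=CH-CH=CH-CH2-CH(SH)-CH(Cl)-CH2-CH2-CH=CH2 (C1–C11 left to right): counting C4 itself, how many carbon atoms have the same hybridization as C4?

C4 is sp2 (one π bond).
C1: sp2 ✓
C2: sp2 ✓
C3: sp2 ✓
C4: sp2 ✓
C5: sp3
C6: sp3
C7: sp3
C8: sp3
C9: sp3
C10: sp2 ✓
C11: sp2 ✓
6 carbons are sp2.

6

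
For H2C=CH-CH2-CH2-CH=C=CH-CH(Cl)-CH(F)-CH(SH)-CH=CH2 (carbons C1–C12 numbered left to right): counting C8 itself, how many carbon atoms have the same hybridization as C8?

C8 is sp3 (only σ bonds).
C1: sp2
C2: sp2
C3: sp3 ✓
C4: sp3 ✓
C5: sp2
C6: sp
C7: sp2
C8: sp3 ✓
C9: sp3 ✓
C10: sp3 ✓
C11: sp2
C12: sp2
5 carbons are sp3.

5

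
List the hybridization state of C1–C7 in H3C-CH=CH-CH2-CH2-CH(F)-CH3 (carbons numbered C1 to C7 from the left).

C1 sp3, C2 sp2, C3 sp2, C4 sp3, C5 sp3, C6 sp3, C7 sp3

C1 (4 σ bonds) has steric number 4: sp3.
C2 is sp2: 3 σ bonds, plus one π bond, 3 electron-density regions.
C3 — 3 σ bonds, plus one π bond. Steric number 3, so sp2.
C4: 4 σ bonds — 4 electron domains, sp3.
C5 carries 4 σ bonds, giving a steric number of 4, so it is sp3.
C6: 4 σ bonds; 4 regions of electron density → sp3.
C7 carries 4 σ bonds, giving a steric number of 4, so it is sp3.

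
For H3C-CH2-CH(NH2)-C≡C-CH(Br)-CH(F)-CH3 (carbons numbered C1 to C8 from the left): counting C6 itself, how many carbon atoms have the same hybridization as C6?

6

C6 is sp3 (only σ bonds).
C1: sp3 ✓
C2: sp3 ✓
C3: sp3 ✓
C4: sp
C5: sp
C6: sp3 ✓
C7: sp3 ✓
C8: sp3 ✓
6 carbons are sp3.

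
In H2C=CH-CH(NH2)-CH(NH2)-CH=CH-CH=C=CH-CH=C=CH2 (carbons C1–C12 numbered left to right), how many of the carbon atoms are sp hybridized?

2

C1: sp2
C2: sp2
C3: sp3
C4: sp3
C5: sp2
C6: sp2
C7: sp2
C8: sp ✓
C9: sp2
C10: sp2
C11: sp ✓
C12: sp2
C8, C11 → 2 sp carbons.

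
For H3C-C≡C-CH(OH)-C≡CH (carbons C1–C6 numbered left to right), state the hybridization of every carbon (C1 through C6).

C1 sp3, C2 sp, C3 sp, C4 sp3, C5 sp, C6 sp

C1: 4 σ bonds; 4 regions of electron density → sp3.
C2 — 2 σ bonds, plus two π bonds. Steric number 2, so sp.
C3 (2 σ bonds, plus two π bonds) has steric number 2: sp.
C4 carries 4 σ bonds, giving a steric number of 4, so it is sp3.
C5 is sp: 2 σ bonds, plus two π bonds, 2 electron-density regions.
C6 — 2 σ bonds, plus two π bonds. Steric number 2, so sp.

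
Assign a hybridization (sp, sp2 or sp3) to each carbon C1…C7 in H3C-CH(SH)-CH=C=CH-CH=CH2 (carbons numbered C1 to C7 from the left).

C1 sp3, C2 sp3, C3 sp2, C4 sp, C5 sp2, C6 sp2, C7 sp2

C1 (4 σ bonds) has steric number 4: sp3.
C2 carries 4 σ bonds, giving a steric number of 4, so it is sp3.
C3 carries 3 σ bonds, plus one π bond, giving a steric number of 3, so it is sp2.
C4: 2 σ bonds, plus two π bonds — 2 electron domains, sp.
C5 (3 σ bonds, plus one π bond) has steric number 3: sp2.
C6 (3 σ bonds, plus one π bond) has steric number 3: sp2.
C7 carries 3 σ bonds, plus one π bond, giving a steric number of 3, so it is sp2.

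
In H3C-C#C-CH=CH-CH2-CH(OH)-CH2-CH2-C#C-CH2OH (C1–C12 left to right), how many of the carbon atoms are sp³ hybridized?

6

C1: sp3 ✓
C2: sp
C3: sp
C4: sp2
C5: sp2
C6: sp3 ✓
C7: sp3 ✓
C8: sp3 ✓
C9: sp3 ✓
C10: sp
C11: sp
C12: sp3 ✓
C1, C6, C7, C8, C9, C12 → 6 sp3 carbons.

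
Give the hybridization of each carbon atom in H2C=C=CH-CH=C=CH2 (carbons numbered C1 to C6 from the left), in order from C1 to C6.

C1 sp2, C2 sp, C3 sp2, C4 sp2, C5 sp, C6 sp2

C1 is sp2: 3 σ bonds, plus one π bond, 3 electron-density regions.
C2 is sp: 2 σ bonds, plus two π bonds, 2 electron-density regions.
C3 — 3 σ bonds, plus one π bond. Steric number 3, so sp2.
C4 — 3 σ bonds, plus one π bond. Steric number 3, so sp2.
C5: 2 σ bonds, plus two π bonds; 2 regions of electron density → sp.
C6 has 3 σ bonds, plus one π bond: steric number 3 → sp2.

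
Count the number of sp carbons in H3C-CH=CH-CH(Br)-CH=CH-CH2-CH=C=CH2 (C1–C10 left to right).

C1: sp3
C2: sp2
C3: sp2
C4: sp3
C5: sp2
C6: sp2
C7: sp3
C8: sp2
C9: sp ✓
C10: sp2
C9 → 1 sp carbon.

1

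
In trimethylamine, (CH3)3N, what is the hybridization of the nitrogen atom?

sp3

The nitrogen atom has 3 σ bonds and 1 lone pair: steric number 4 → sp3.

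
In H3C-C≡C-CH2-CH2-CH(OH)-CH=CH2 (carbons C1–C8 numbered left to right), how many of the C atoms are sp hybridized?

C1: sp3
C2: sp ✓
C3: sp ✓
C4: sp3
C5: sp3
C6: sp3
C7: sp2
C8: sp2
C2, C3 → 2 sp carbons.

2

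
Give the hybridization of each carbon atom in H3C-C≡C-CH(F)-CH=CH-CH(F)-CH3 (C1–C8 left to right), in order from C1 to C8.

C1 — 4 σ bonds. Steric number 4, so sp3.
C2 — 2 σ bonds, plus two π bonds. Steric number 2, so sp.
C3 carries 2 σ bonds, plus two π bonds, giving a steric number of 2, so it is sp.
C4: 4 σ bonds — 4 electron domains, sp3.
C5 carries 3 σ bonds, plus one π bond, giving a steric number of 3, so it is sp2.
C6 carries 3 σ bonds, plus one π bond, giving a steric number of 3, so it is sp2.
C7 carries 4 σ bonds, giving a steric number of 4, so it is sp3.
C8 (4 σ bonds) has steric number 4: sp3.

C1 sp3, C2 sp, C3 sp, C4 sp3, C5 sp2, C6 sp2, C7 sp3, C8 sp3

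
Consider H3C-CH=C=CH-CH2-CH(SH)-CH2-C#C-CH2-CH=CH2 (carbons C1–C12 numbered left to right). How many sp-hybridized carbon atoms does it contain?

C1: sp3
C2: sp2
C3: sp ✓
C4: sp2
C5: sp3
C6: sp3
C7: sp3
C8: sp ✓
C9: sp ✓
C10: sp3
C11: sp2
C12: sp2
C3, C8, C9 → 3 sp carbons.

3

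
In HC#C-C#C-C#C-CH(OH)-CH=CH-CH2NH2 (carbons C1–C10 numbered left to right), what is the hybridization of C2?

C2 (2 σ bonds, plus two π bonds) has steric number 2: sp.

sp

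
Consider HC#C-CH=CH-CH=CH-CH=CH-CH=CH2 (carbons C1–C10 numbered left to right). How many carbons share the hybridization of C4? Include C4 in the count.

C4 is sp2 (one π bond).
C1: sp
C2: sp
C3: sp2 ✓
C4: sp2 ✓
C5: sp2 ✓
C6: sp2 ✓
C7: sp2 ✓
C8: sp2 ✓
C9: sp2 ✓
C10: sp2 ✓
8 carbons are sp2.

8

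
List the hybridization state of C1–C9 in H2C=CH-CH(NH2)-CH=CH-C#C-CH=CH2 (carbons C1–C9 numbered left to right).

C1 sp2, C2 sp2, C3 sp3, C4 sp2, C5 sp2, C6 sp, C7 sp, C8 sp2, C9 sp2

C1 has 3 σ bonds, plus one π bond: steric number 3 → sp2.
C2: 3 σ bonds, plus one π bond — 3 electron domains, sp2.
C3 has 4 σ bonds: steric number 4 → sp3.
C4: 3 σ bonds, plus one π bond; 3 regions of electron density → sp2.
C5: 3 σ bonds, plus one π bond — 3 electron domains, sp2.
C6 is sp: 2 σ bonds, plus two π bonds, 2 electron-density regions.
C7 — 2 σ bonds, plus two π bonds. Steric number 2, so sp.
C8 is sp2: 3 σ bonds, plus one π bond, 3 electron-density regions.
C9: 3 σ bonds, plus one π bond; 3 regions of electron density → sp2.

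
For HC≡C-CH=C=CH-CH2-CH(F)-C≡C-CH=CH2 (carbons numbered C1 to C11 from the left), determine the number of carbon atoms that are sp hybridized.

5

C1: sp ✓
C2: sp ✓
C3: sp2
C4: sp ✓
C5: sp2
C6: sp3
C7: sp3
C8: sp ✓
C9: sp ✓
C10: sp2
C11: sp2
C1, C2, C4, C8, C9 → 5 sp carbons.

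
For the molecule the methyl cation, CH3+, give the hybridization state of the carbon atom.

Three σ bonds to H, empty p orbital → sp2, trigonal planar.

sp2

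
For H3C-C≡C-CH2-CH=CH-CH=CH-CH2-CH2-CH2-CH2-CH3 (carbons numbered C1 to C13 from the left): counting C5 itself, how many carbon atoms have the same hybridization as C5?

4

C5 is sp2 (one π bond).
C1: sp3
C2: sp
C3: sp
C4: sp3
C5: sp2 ✓
C6: sp2 ✓
C7: sp2 ✓
C8: sp2 ✓
C9: sp3
C10: sp3
C11: sp3
C12: sp3
C13: sp3
4 carbons are sp2.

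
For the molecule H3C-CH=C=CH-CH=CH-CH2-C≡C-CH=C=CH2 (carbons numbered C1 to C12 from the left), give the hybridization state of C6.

sp2

C6 (3 σ bonds, plus one π bond) has steric number 3: sp2.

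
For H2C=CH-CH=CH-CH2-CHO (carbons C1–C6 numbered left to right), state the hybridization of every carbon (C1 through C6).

C1 sp2, C2 sp2, C3 sp2, C4 sp2, C5 sp3, C6 sp2

C1 is sp2: 3 σ bonds, plus one π bond, 3 electron-density regions.
C2 is sp2: 3 σ bonds, plus one π bond, 3 electron-density regions.
C3 is sp2: 3 σ bonds, plus one π bond, 3 electron-density regions.
C4 is sp2: 3 σ bonds, plus one π bond, 3 electron-density regions.
C5 has 4 σ bonds: steric number 4 → sp3.
C6: 3 σ bonds, plus one π bond; 3 regions of electron density → sp2.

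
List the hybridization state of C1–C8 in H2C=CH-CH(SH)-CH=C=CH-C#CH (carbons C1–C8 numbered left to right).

C1 sp2, C2 sp2, C3 sp3, C4 sp2, C5 sp, C6 sp2, C7 sp, C8 sp

C1 (3 σ bonds, plus one π bond) has steric number 3: sp2.
C2: 3 σ bonds, plus one π bond — 3 electron domains, sp2.
C3: 4 σ bonds; 4 regions of electron density → sp3.
C4: 3 σ bonds, plus one π bond; 3 regions of electron density → sp2.
C5 carries 2 σ bonds, plus two π bonds, giving a steric number of 2, so it is sp.
C6 (3 σ bonds, plus one π bond) has steric number 3: sp2.
C7: 2 σ bonds, plus two π bonds; 2 regions of electron density → sp.
C8 (2 σ bonds, plus two π bonds) has steric number 2: sp.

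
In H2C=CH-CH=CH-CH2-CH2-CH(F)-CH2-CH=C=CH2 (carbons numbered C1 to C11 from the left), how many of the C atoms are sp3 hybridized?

4

C1: sp2
C2: sp2
C3: sp2
C4: sp2
C5: sp3 ✓
C6: sp3 ✓
C7: sp3 ✓
C8: sp3 ✓
C9: sp2
C10: sp
C11: sp2
C5, C6, C7, C8 → 4 sp3 carbons.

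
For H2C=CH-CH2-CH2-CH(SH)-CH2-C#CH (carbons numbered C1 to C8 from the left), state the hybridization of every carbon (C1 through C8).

C1 has 3 σ bonds, plus one π bond: steric number 3 → sp2.
C2 — 3 σ bonds, plus one π bond. Steric number 3, so sp2.
C3: 4 σ bonds — 4 electron domains, sp3.
C4 has 4 σ bonds: steric number 4 → sp3.
C5 carries 4 σ bonds, giving a steric number of 4, so it is sp3.
C6: 4 σ bonds; 4 regions of electron density → sp3.
C7: 2 σ bonds, plus two π bonds; 2 regions of electron density → sp.
C8 (2 σ bonds, plus two π bonds) has steric number 2: sp.

C1 sp2, C2 sp2, C3 sp3, C4 sp3, C5 sp3, C6 sp3, C7 sp, C8 sp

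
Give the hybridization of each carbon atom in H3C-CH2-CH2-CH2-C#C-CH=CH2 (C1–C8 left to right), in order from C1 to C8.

C1 has 4 σ bonds: steric number 4 → sp3.
C2: 4 σ bonds — 4 electron domains, sp3.
C3 has 4 σ bonds: steric number 4 → sp3.
C4 carries 4 σ bonds, giving a steric number of 4, so it is sp3.
C5 — 2 σ bonds, plus two π bonds. Steric number 2, so sp.
C6 carries 2 σ bonds, plus two π bonds, giving a steric number of 2, so it is sp.
C7: 3 σ bonds, plus one π bond; 3 regions of electron density → sp2.
C8: 3 σ bonds, plus one π bond; 3 regions of electron density → sp2.

C1 sp3, C2 sp3, C3 sp3, C4 sp3, C5 sp, C6 sp, C7 sp2, C8 sp2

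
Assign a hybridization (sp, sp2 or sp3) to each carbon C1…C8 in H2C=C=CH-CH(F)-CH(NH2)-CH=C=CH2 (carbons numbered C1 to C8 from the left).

C1 sp2, C2 sp, C3 sp2, C4 sp3, C5 sp3, C6 sp2, C7 sp, C8 sp2

C1: 3 σ bonds, plus one π bond — 3 electron domains, sp2.
C2 — 2 σ bonds, plus two π bonds. Steric number 2, so sp.
C3 is sp2: 3 σ bonds, plus one π bond, 3 electron-density regions.
C4 has 4 σ bonds: steric number 4 → sp3.
C5 has 4 σ bonds: steric number 4 → sp3.
C6 — 3 σ bonds, plus one π bond. Steric number 3, so sp2.
C7: 2 σ bonds, plus two π bonds — 2 electron domains, sp.
C8: 3 σ bonds, plus one π bond; 3 regions of electron density → sp2.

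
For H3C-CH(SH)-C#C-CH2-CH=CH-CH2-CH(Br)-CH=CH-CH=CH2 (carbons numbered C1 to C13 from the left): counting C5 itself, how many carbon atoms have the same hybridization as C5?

C5 is sp3 (only σ bonds).
C1: sp3 ✓
C2: sp3 ✓
C3: sp
C4: sp
C5: sp3 ✓
C6: sp2
C7: sp2
C8: sp3 ✓
C9: sp3 ✓
C10: sp2
C11: sp2
C12: sp2
C13: sp2
5 carbons are sp3.

5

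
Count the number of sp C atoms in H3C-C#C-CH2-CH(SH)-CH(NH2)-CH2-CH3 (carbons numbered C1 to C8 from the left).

2

C1: sp3
C2: sp ✓
C3: sp ✓
C4: sp3
C5: sp3
C6: sp3
C7: sp3
C8: sp3
C2, C3 → 2 sp carbons.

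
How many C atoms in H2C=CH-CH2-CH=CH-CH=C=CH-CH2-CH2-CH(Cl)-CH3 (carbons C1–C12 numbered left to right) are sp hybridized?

1

C1: sp2
C2: sp2
C3: sp3
C4: sp2
C5: sp2
C6: sp2
C7: sp ✓
C8: sp2
C9: sp3
C10: sp3
C11: sp3
C12: sp3
C7 → 1 sp carbon.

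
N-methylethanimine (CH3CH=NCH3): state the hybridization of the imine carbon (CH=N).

The imine carbon (CH=N) carries 3 σ bonds, plus one π bond, giving a steric number of 3, so it is sp2.

sp^2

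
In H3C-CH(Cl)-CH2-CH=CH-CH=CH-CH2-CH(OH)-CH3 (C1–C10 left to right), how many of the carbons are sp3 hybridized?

6

C1: sp3 ✓
C2: sp3 ✓
C3: sp3 ✓
C4: sp2
C5: sp2
C6: sp2
C7: sp2
C8: sp3 ✓
C9: sp3 ✓
C10: sp3 ✓
C1, C2, C3, C8, C9, C10 → 6 sp3 carbons.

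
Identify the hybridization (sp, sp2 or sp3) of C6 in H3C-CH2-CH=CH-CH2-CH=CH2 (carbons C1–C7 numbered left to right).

sp^2

C6 (3 σ bonds, plus one π bond) has steric number 3: sp2.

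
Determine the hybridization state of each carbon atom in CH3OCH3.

sp^3

Each carbon atom carries 4 σ bonds, giving a steric number of 4, so it is sp3.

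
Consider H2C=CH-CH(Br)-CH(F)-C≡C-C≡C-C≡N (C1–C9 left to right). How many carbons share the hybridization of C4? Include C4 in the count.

2

C4 is sp3 (only σ bonds).
C1: sp2
C2: sp2
C3: sp3 ✓
C4: sp3 ✓
C5: sp
C6: sp
C7: sp
C8: sp
C9: sp
2 carbons are sp3.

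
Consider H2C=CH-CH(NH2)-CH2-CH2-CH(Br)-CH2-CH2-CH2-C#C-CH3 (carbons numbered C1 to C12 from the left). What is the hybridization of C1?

sp2

C1: 3 σ bonds, plus one π bond — 3 electron domains, sp2.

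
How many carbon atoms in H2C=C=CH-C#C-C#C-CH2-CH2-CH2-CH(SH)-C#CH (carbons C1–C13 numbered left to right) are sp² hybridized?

2

C1: sp2 ✓
C2: sp
C3: sp2 ✓
C4: sp
C5: sp
C6: sp
C7: sp
C8: sp3
C9: sp3
C10: sp3
C11: sp3
C12: sp
C13: sp
C1, C3 → 2 sp2 carbons.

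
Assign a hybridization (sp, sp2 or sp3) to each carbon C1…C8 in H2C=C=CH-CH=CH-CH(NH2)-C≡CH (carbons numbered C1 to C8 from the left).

C1: 3 σ bonds, plus one π bond — 3 electron domains, sp2.
C2: 2 σ bonds, plus two π bonds; 2 regions of electron density → sp.
C3: 3 σ bonds, plus one π bond — 3 electron domains, sp2.
C4 — 3 σ bonds, plus one π bond. Steric number 3, so sp2.
C5 (3 σ bonds, plus one π bond) has steric number 3: sp2.
C6 — 4 σ bonds. Steric number 4, so sp3.
C7 — 2 σ bonds, plus two π bonds. Steric number 2, so sp.
C8 carries 2 σ bonds, plus two π bonds, giving a steric number of 2, so it is sp.

C1 sp2, C2 sp, C3 sp2, C4 sp2, C5 sp2, C6 sp3, C7 sp, C8 sp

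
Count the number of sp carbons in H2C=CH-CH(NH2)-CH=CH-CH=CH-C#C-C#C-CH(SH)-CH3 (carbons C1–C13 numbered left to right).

C1: sp2
C2: sp2
C3: sp3
C4: sp2
C5: sp2
C6: sp2
C7: sp2
C8: sp ✓
C9: sp ✓
C10: sp ✓
C11: sp ✓
C12: sp3
C13: sp3
C8, C9, C10, C11 → 4 sp carbons.

4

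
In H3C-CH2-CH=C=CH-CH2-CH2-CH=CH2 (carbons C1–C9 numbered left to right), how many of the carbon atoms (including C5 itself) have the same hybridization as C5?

4

C5 is sp2 (one π bond).
C1: sp3
C2: sp3
C3: sp2 ✓
C4: sp
C5: sp2 ✓
C6: sp3
C7: sp3
C8: sp2 ✓
C9: sp2 ✓
4 carbons are sp2.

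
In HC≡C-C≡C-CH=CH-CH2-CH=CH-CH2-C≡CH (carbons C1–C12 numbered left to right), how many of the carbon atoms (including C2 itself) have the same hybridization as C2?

C2 is sp (two π bonds).
C1: sp ✓
C2: sp ✓
C3: sp ✓
C4: sp ✓
C5: sp2
C6: sp2
C7: sp3
C8: sp2
C9: sp2
C10: sp3
C11: sp ✓
C12: sp ✓
6 carbons are sp.

6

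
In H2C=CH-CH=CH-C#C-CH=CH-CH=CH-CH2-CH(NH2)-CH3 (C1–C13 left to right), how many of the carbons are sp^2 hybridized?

8

C1: sp2 ✓
C2: sp2 ✓
C3: sp2 ✓
C4: sp2 ✓
C5: sp
C6: sp
C7: sp2 ✓
C8: sp2 ✓
C9: sp2 ✓
C10: sp2 ✓
C11: sp3
C12: sp3
C13: sp3
C1, C2, C3, C4, C7, C8, C9, C10 → 8 sp2 carbons.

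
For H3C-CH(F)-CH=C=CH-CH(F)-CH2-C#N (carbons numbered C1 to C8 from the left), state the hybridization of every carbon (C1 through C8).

C1 sp3, C2 sp3, C3 sp2, C4 sp, C5 sp2, C6 sp3, C7 sp3, C8 sp

C1: 4 σ bonds; 4 regions of electron density → sp3.
C2 carries 4 σ bonds, giving a steric number of 4, so it is sp3.
C3 carries 3 σ bonds, plus one π bond, giving a steric number of 3, so it is sp2.
C4: 2 σ bonds, plus two π bonds; 2 regions of electron density → sp.
C5 (3 σ bonds, plus one π bond) has steric number 3: sp2.
C6: 4 σ bonds — 4 electron domains, sp3.
C7 — 4 σ bonds. Steric number 4, so sp3.
C8 has 2 σ bonds, plus two π bonds: steric number 2 → sp.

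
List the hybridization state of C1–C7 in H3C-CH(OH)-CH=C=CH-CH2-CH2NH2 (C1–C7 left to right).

C1 sp3, C2 sp3, C3 sp2, C4 sp, C5 sp2, C6 sp3, C7 sp3

C1 (4 σ bonds) has steric number 4: sp3.
C2 carries 4 σ bonds, giving a steric number of 4, so it is sp3.
C3: 3 σ bonds, plus one π bond; 3 regions of electron density → sp2.
C4 — 2 σ bonds, plus two π bonds. Steric number 2, so sp.
C5: 3 σ bonds, plus one π bond; 3 regions of electron density → sp2.
C6 carries 4 σ bonds, giving a steric number of 4, so it is sp3.
C7 carries 4 σ bonds, giving a steric number of 4, so it is sp3.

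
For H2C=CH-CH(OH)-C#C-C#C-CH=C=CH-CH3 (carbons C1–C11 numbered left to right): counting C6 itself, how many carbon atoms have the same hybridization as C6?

C6 is sp (two π bonds).
C1: sp2
C2: sp2
C3: sp3
C4: sp ✓
C5: sp ✓
C6: sp ✓
C7: sp ✓
C8: sp2
C9: sp ✓
C10: sp2
C11: sp3
5 carbons are sp.

5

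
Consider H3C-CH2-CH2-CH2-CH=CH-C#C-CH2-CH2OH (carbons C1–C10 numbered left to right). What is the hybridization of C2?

C2: 4 σ bonds; 4 regions of electron density → sp3.

sp3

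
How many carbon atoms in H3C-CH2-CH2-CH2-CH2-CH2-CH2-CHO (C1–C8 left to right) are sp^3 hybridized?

7

C1: sp3 ✓
C2: sp3 ✓
C3: sp3 ✓
C4: sp3 ✓
C5: sp3 ✓
C6: sp3 ✓
C7: sp3 ✓
C8: sp2
C1, C2, C3, C4, C5, C6, C7 → 7 sp3 carbons.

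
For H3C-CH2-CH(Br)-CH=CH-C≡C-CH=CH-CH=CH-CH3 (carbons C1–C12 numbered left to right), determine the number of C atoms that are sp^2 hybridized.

6

C1: sp3
C2: sp3
C3: sp3
C4: sp2 ✓
C5: sp2 ✓
C6: sp
C7: sp
C8: sp2 ✓
C9: sp2 ✓
C10: sp2 ✓
C11: sp2 ✓
C12: sp3
C4, C5, C8, C9, C10, C11 → 6 sp2 carbons.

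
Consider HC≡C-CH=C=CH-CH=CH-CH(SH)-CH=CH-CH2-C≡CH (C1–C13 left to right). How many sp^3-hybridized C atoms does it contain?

C1: sp
C2: sp
C3: sp2
C4: sp
C5: sp2
C6: sp2
C7: sp2
C8: sp3 ✓
C9: sp2
C10: sp2
C11: sp3 ✓
C12: sp
C13: sp
C8, C11 → 2 sp3 carbons.

2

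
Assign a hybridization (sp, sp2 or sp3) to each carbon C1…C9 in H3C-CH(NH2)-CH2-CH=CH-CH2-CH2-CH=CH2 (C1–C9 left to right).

C1 sp3, C2 sp3, C3 sp3, C4 sp2, C5 sp2, C6 sp3, C7 sp3, C8 sp2, C9 sp2

C1 is sp3: 4 σ bonds, 4 electron-density regions.
C2: 4 σ bonds; 4 regions of electron density → sp3.
C3 (4 σ bonds) has steric number 4: sp3.
C4 has 3 σ bonds, plus one π bond: steric number 3 → sp2.
C5 has 3 σ bonds, plus one π bond: steric number 3 → sp2.
C6: 4 σ bonds; 4 regions of electron density → sp3.
C7 (4 σ bonds) has steric number 4: sp3.
C8 is sp2: 3 σ bonds, plus one π bond, 3 electron-density regions.
C9 has 3 σ bonds, plus one π bond: steric number 3 → sp2.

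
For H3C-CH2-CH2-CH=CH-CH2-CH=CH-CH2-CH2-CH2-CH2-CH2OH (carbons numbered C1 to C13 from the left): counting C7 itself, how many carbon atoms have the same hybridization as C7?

C7 is sp2 (one π bond).
C1: sp3
C2: sp3
C3: sp3
C4: sp2 ✓
C5: sp2 ✓
C6: sp3
C7: sp2 ✓
C8: sp2 ✓
C9: sp3
C10: sp3
C11: sp3
C12: sp3
C13: sp3
4 carbons are sp2.

4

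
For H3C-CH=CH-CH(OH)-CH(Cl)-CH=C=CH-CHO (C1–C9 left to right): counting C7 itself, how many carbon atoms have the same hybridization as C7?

1

C7 is sp (two π bonds).
C1: sp3
C2: sp2
C3: sp2
C4: sp3
C5: sp3
C6: sp2
C7: sp ✓
C8: sp2
C9: sp2
1 carbon is sp.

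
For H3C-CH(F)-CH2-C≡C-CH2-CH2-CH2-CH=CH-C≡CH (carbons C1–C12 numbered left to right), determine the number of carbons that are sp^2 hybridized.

2

C1: sp3
C2: sp3
C3: sp3
C4: sp
C5: sp
C6: sp3
C7: sp3
C8: sp3
C9: sp2 ✓
C10: sp2 ✓
C11: sp
C12: sp
C9, C10 → 2 sp2 carbons.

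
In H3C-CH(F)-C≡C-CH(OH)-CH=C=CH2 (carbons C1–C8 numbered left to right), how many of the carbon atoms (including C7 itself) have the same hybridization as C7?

3

C7 is sp (two π bonds).
C1: sp3
C2: sp3
C3: sp ✓
C4: sp ✓
C5: sp3
C6: sp2
C7: sp ✓
C8: sp2
3 carbons are sp.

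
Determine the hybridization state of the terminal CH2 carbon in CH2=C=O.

The terminal CH2 carbon has 3 σ bonds, plus one π bond: steric number 3 → sp2.

sp^2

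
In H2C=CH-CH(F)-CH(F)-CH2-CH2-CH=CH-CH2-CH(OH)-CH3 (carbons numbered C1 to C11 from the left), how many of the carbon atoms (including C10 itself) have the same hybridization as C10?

7

C10 is sp3 (only σ bonds).
C1: sp2
C2: sp2
C3: sp3 ✓
C4: sp3 ✓
C5: sp3 ✓
C6: sp3 ✓
C7: sp2
C8: sp2
C9: sp3 ✓
C10: sp3 ✓
C11: sp3 ✓
7 carbons are sp3.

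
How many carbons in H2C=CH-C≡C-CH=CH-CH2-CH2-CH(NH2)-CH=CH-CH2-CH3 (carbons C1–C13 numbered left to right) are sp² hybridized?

C1: sp2 ✓
C2: sp2 ✓
C3: sp
C4: sp
C5: sp2 ✓
C6: sp2 ✓
C7: sp3
C8: sp3
C9: sp3
C10: sp2 ✓
C11: sp2 ✓
C12: sp3
C13: sp3
C1, C2, C5, C6, C10, C11 → 6 sp2 carbons.

6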